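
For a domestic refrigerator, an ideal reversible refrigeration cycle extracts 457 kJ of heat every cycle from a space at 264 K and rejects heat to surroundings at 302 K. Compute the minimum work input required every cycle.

For a reversible refrigerator, COP_R = T_C/(T_H − T_C) = 264.00/38.00 = 6.9474.
W = Q_C/COP_R = 457/6.9474 = 65.8 kJ.

W_in ≈ 65.8 kJ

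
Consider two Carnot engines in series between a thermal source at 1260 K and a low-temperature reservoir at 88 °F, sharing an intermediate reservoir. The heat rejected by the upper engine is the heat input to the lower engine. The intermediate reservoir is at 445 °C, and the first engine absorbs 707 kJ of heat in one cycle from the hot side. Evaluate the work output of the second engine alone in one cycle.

W₂ ≈ 232 kJ

T_C = 88 °F → (88 − 32) × 5/9 = 31.11 °C = 304.26 K.
T_m = 445 °C → 445 + 273.15 = 718.15 K.
Heat entering the second stage: Q_m = Q_H·(T_m/T_H) = 707 × 718.15/1260.00 = 403 kJ.
Second-stage efficiency η₂ = 1 − T_C/T_m = 1 − 304.26/718.15 = 0.5763, so W₂ = η₂·Q_m = 232 kJ.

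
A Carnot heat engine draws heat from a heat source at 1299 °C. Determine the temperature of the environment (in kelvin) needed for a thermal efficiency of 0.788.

T_H = 1299 °C → 1299 + 273.15 = 1572.15 K.
From η = 1 − T_C/T_H, T_C = T_H·(1 − η) = 1572.15 × (1 − 0.788) = 333 K.

T_C ≈ 333 K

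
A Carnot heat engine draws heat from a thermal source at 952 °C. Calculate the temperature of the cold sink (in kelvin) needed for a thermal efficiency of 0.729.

T_C ≈ 332.0 K

T_H = 952 °C → 952 + 273.15 = 1225.15 K.
From η = 1 − T_C/T_H, T_C = T_H·(1 − η) = 1225.15 × (1 − 0.729) = 332.0 K.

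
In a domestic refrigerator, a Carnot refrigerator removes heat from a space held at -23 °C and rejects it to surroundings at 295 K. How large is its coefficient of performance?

T_C = -23 °C → -23 + 273.15 = 250.15 K.
For a reversible refrigerator, COP_R = T_C/(T_H − T_C) = 250.15/(295.00 − 250.15) = 5.577.

COP_R ≈ 5.577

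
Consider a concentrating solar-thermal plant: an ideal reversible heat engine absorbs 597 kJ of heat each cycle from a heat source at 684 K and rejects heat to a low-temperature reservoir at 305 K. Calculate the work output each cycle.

W ≈ 331 kJ

For a reversible engine, η = 1 − T_C/T_H = 1 − 305.00/684.00 = 0.5541.
W = η·Q_H = 0.5541 × 597 = 331 kJ.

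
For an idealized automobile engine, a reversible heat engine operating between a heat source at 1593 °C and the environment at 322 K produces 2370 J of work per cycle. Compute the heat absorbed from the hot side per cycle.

T_H = 1593 °C → 1593 + 273.15 = 1866.15 K.
Since the cycle is reversible, η = 1 − T_C/T_H = 1 − 322.00/1866.15 = 0.8275.
Q_H = W/η = 2370/0.8275 = 2864 J.

Q_H ≈ 2864 J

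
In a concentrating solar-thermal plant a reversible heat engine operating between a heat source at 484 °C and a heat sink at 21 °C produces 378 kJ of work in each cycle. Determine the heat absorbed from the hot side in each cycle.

T_H = 484 °C → 484 + 273.15 = 757.15 K.
T_C = 21 °C → 21 + 273.15 = 294.15 K.
Since the cycle is reversible, η = 1 − T_C/T_H = 1 − 294.15/757.15 = 0.6115.
Q_H = W/η = 378/0.6115 = 618.1 kJ.

Q_H ≈ 618.1 kJ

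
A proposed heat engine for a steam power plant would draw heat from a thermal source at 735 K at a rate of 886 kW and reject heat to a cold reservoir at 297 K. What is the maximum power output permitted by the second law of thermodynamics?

Ẇ_max ≈ 528.0 kW

The second-law ceiling is the Carnot efficiency, η_max = 1 − T_C/T_H = 1 − 297.00/735.00 = 0.5959.
W_max = η_max · Q_H = 0.5959 × 886 = 528.0 kW.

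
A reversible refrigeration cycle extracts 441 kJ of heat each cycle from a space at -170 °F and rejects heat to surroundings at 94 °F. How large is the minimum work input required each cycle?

W_in ≈ 402 kJ

T_H = 94 °F → (94 − 32) × 5/9 = 34.44 °C = 307.59 K.
T_C = -170 °F → (-170 − 32) × 5/9 = -112.22 °C = 160.93 K.
For a reversible refrigerator, COP_R = T_C/(T_H − T_C) = 160.93/146.67 = 1.0972.
W = Q_C/COP_R = 441/1.0972 = 402 kJ.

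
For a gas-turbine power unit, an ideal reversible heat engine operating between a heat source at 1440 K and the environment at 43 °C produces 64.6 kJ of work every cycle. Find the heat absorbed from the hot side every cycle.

T_C = 43 °C → 43 + 273.15 = 316.15 K.
Carnot efficiency: η = 1 − T_C/T_H = 1 − 316.15/1440.00 = 0.7805.
Q_H = W/η = 64.6/0.7805 = 82.77 kJ.

Q_H ≈ 82.77 kJ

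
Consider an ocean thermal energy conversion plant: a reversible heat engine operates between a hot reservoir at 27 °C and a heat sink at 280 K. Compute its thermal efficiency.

η ≈ 0.06713

T_H = 27 °C → 27 + 273.15 = 300.15 K.
η_rev = 1 − T_C/T_H = 1 − 280.00/300.15 = 0.06713.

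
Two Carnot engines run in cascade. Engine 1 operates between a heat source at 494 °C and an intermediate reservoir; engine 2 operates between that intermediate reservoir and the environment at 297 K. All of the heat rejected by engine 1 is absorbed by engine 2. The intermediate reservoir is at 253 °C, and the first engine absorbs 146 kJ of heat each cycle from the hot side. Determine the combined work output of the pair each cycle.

T_H = 494 °C → 494 + 273.15 = 767.15 K.
Two reversible stages in series are equivalent to a single Carnot engine between T_H and T_C, so η_total = 1 − T_C/T_H = 1 − 297.00/767.15 = 0.6129.
W_total = η_total · Q_H = 0.6129 × 146 = 89.5 kJ.

W_total ≈ 89.5 kJ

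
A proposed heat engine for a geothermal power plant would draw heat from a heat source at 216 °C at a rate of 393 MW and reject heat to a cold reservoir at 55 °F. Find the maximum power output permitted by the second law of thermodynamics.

T_H = 216 °C → 216 + 273.15 = 489.15 K.
T_C = 55 °F → (55 − 32) × 5/9 = 12.78 °C = 285.93 K.
No engine can exceed the Carnot limit: η_max = 1 − T_C/T_H = 1 − 285.93/489.15 = 0.4155.
W_max = η_max · Q_H = 0.4155 × 393 = 163.3 MW.

Ẇ_max ≈ 163.3 MW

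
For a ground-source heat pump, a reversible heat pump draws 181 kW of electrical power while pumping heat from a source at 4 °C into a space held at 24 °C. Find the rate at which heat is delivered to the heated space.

T_H = 24 °C → 24 + 273.15 = 297.15 K.
T_C = 4 °C → 4 + 273.15 = 277.15 K.
The Carnot heat-pump COP is COP_HP = T_H/(T_H − T_C) = 297.15/20.00 = 14.8575.
Q_H = COP_HP · W = 14.8575 × 181 = 2690 kW.

Q̇_H ≈ 2690 kW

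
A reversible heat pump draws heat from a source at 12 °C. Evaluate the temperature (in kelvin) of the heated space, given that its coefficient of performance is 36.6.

T_H ≈ 293.2 K

T_C = 12 °C → 12 + 273.15 = 285.15 K.
COP_HP = T_H/(T_H − T_C) ⇒ T_H = T_C·COP_HP/(COP_HP − 1) = 285.15 × 36.6/(36.6 − 1) = 293.2 K.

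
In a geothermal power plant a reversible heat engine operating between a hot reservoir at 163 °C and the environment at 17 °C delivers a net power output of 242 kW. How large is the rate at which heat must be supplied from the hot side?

T_H = 163 °C → 163 + 273.15 = 436.15 K.
T_C = 17 °C → 17 + 273.15 = 290.15 K.
For a reversible engine, η = 1 − T_C/T_H = 1 − 290.15/436.15 = 0.3347.
Q_H = W/η = 242/0.3347 = 722.9 kW.

Q̇_H ≈ 722.9 kW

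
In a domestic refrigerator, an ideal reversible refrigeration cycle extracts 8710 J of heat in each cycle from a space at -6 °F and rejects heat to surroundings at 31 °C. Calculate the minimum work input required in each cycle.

W_in ≈ 1801 J

T_H = 31 °C → 31 + 273.15 = 304.15 K.
T_C = -6 °F → (-6 − 32) × 5/9 = -21.11 °C = 252.04 K.
COP_R = T_C/(T_H − T_C) = 252.04/52.11 = 4.8366.
W = Q_C/COP_R = 8710/4.8366 = 1801 J.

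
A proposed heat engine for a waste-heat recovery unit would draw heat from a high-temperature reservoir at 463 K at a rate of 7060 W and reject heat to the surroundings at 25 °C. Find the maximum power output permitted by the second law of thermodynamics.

Ẇ_max ≈ 2514 W

T_C = 25 °C → 25 + 273.15 = 298.15 K.
No engine can exceed the Carnot limit: η_max = 1 − T_C/T_H = 1 − 298.15/463.00 = 0.3560.
W_max = η_max · Q_H = 0.3560 × 7060 = 2514 W.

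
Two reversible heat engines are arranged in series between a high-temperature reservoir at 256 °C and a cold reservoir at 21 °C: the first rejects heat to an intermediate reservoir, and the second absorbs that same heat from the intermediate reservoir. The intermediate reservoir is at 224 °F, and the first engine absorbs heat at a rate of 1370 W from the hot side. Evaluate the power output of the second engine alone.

T_H = 256 °C → 256 + 273.15 = 529.15 K.
T_C = 21 °C → 21 + 273.15 = 294.15 K.
T_m = 224 °F → (224 − 32) × 5/9 = 106.67 °C = 379.82 K.
Heat entering the second stage: Q_m = Q_H·(T_m/T_H) = 1370 × 379.82/529.15 = 983 W.
Second-stage efficiency η₂ = 1 − T_C/T_m = 1 − 294.15/379.82 = 0.2255, so W₂ = η₂·Q_m = 222 W.

Ẇ₂ ≈ 222 W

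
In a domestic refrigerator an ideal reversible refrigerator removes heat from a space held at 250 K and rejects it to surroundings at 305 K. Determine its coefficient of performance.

Carnot COP: COP_R = T_C/(T_H − T_C) = 250.00/(305.00 − 250.00) = 4.55.

COP_R ≈ 4.55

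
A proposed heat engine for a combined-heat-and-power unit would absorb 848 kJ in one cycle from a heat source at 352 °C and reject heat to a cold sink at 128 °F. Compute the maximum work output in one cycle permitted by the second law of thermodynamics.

W_max ≈ 405.1 kJ

T_H = 352 °C → 352 + 273.15 = 625.15 K.
T_C = 128 °F → (128 − 32) × 5/9 = 53.33 °C = 326.48 K.
No engine can exceed the Carnot limit: η_max = 1 − T_C/T_H = 1 − 326.48/625.15 = 0.4778.
W_max = η_max · Q_H = 0.4778 × 848 = 405.1 kJ.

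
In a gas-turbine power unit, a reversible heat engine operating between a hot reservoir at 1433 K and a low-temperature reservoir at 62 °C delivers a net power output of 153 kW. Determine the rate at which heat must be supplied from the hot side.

Q̇_H ≈ 200 kW

T_C = 62 °C → 62 + 273.15 = 335.15 K.
Since the cycle is reversible, η = 1 − T_C/T_H = 1 − 335.15/1433.00 = 0.7661.
Q_H = W/η = 153/0.7661 = 200 kW.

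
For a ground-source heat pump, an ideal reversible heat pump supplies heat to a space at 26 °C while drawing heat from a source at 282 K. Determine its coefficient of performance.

T_H = 26 °C → 26 + 273.15 = 299.15 K.
For a reversible heat pump, COP_HP = T_H/(T_H − T_C) = 299.15/(299.15 − 282.00) = 17.4.

COP_HP ≈ 17.4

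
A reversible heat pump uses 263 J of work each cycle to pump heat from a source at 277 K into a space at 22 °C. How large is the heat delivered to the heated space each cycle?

T_H = 22 °C → 22 + 273.15 = 295.15 K.
For a reversible heat pump, COP_HP = T_H/(T_H − T_C) = 295.15/18.15 = 16.2617.
Q_H = COP_HP · W = 16.2617 × 263 = 4280 J.

Q_H ≈ 4280 J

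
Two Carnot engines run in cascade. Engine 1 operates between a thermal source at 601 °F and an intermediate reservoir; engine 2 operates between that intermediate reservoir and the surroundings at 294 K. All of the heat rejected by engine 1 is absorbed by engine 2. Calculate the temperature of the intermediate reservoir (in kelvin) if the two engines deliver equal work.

T_m ≈ 441.6 K

T_H = 601 °F → (601 − 32) × 5/9 = 316.11 °C = 589.26 K.
For reversible stages Q_m = Q_H·(T_m/T_H). Setting W₁ = Q_H(1 − T_m/T_H) equal to W₂ = Q_m(1 − T_C/T_m) = Q_H·(T_m − T_C)/T_H gives T_H − T_m = T_m − T_C, so T_m = (T_H + T_C)/2 = (589.26 + 294.00)/2 = 441.6 K.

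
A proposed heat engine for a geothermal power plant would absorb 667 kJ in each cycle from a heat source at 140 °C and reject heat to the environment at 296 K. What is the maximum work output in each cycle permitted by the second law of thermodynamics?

T_H = 140 °C → 140 + 273.15 = 413.15 K.
By the Carnot theorem, η_max = 1 − T_C/T_H = 1 − 296.00/413.15 = 0.2836.
W_max = η_max · Q_H = 0.2836 × 667 = 189 kJ.

W_max ≈ 189 kJ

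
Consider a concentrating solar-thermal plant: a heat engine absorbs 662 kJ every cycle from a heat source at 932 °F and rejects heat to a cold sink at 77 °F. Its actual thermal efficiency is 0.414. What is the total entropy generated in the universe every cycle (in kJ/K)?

T_H = 932 °F → (932 − 32) × 5/9 = 500.00 °C = 773.15 K.
T_C = 77 °F → (77 − 32) × 5/9 = 25.00 °C = 298.15 K.
W = η·Q_H = 0.414 × 662 = 274.1 kJ, so Q_C = Q_H − W = 387.9 kJ.
The hot reservoir loses entropy Q_H/T_H = 662/773.15 = 0.8562 kJ/K; the cold reservoir gains Q_C/T_C = 387.9/298.15 = 1.301 kJ/K.
ΔS_univ = −Q_H/T_H + Q_C/T_C = 0.445 kJ/K (> 0, since η = 0.414 < η_Carnot = 0.614).

ΔS_univ ≈ 0.445 kJ/K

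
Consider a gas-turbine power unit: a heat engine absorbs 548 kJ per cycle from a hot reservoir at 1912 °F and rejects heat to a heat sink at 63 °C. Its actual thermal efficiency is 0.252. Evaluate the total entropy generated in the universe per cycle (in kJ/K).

ΔS_univ ≈ 0.803 kJ/K

T_H = 1912 °F → (1912 − 32) × 5/9 = 1044.44 °C = 1317.59 K.
T_C = 63 °C → 63 + 273.15 = 336.15 K.
W = η·Q_H = 0.252 × 548 = 138.1 kJ, so Q_C = Q_H − W = 409.9 kJ.
Reservoir entropy changes: ΔS_H = −Q_H/T_H = −548/1317.59 = -0.4159 kJ/K and ΔS_C = +Q_C/T_C = 409.9/336.15 = 1.219 kJ/K.
ΔS_univ = −Q_H/T_H + Q_C/T_C = 0.803 kJ/K (> 0, since η = 0.252 < η_Carnot = 0.745).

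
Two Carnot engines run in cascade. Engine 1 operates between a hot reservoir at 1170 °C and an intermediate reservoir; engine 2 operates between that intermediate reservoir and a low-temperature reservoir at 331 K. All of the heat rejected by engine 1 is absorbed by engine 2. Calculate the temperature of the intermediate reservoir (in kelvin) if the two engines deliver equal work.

T_H = 1170 °C → 1170 + 273.15 = 1443.15 K.
For reversible stages Q_m = Q_H·(T_m/T_H). Setting W₁ = Q_H(1 − T_m/T_H) equal to W₂ = Q_m(1 − T_C/T_m) = Q_H·(T_m − T_C)/T_H gives T_H − T_m = T_m − T_C, so T_m = (T_H + T_C)/2 = (1443.15 + 331.00)/2 = 887.1 K.

T_m ≈ 887.1 K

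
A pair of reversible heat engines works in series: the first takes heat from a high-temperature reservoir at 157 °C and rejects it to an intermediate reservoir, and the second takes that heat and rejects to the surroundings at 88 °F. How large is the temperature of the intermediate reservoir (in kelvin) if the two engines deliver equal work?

T_H = 157 °C → 157 + 273.15 = 430.15 K.
T_C = 88 °F → (88 − 32) × 5/9 = 31.11 °C = 304.26 K.
For reversible stages Q_m = Q_H·(T_m/T_H). Setting W₁ = Q_H(1 − T_m/T_H) equal to W₂ = Q_m(1 − T_C/T_m) = Q_H·(T_m − T_C)/T_H gives T_H − T_m = T_m − T_C, so T_m = (T_H + T_C)/2 = (430.15 + 304.26)/2 = 367 K.

T_m ≈ 367 K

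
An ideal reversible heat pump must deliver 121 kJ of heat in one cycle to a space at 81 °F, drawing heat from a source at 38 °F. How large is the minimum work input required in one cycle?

T_H = 81 °F → (81 − 32) × 5/9 = 27.22 °C = 300.37 K.
T_C = 38 °F → (38 − 32) × 5/9 = 3.33 °C = 276.48 K.
The Carnot heat-pump COP is COP_HP = T_H/(T_H − T_C) = 300.37/23.89 = 12.5737.
W = Q_H/COP_HP = 121/12.5737 = 9.62 kJ.

W_in ≈ 9.62 kJ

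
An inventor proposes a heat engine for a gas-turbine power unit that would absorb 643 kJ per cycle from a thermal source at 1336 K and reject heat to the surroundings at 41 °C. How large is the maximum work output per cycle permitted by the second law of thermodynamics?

T_C = 41 °C → 41 + 273.15 = 314.15 K.
The upper bound on efficiency is η_max = 1 − T_C/T_H = 1 − 314.15/1336.00 = 0.7649.
W_max = η_max · Q_H = 0.7649 × 643 = 492 kJ.

W_max ≈ 492 kJ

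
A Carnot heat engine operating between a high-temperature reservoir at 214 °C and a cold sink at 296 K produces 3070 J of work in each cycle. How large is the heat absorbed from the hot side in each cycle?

Q_H ≈ 7820 J

T_H = 214 °C → 214 + 273.15 = 487.15 K.
The Carnot efficiency is η = 1 − T_C/T_H = 1 − 296.00/487.15 = 0.3924.
Q_H = W/η = 3070/0.3924 = 7820 J.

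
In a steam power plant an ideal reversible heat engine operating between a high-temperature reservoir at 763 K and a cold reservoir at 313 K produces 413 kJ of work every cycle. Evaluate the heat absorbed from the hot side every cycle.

Q_H ≈ 700 kJ

For a reversible engine, η = 1 − T_C/T_H = 1 − 313.00/763.00 = 0.5898.
Q_H = W/η = 413/0.5898 = 700 kJ.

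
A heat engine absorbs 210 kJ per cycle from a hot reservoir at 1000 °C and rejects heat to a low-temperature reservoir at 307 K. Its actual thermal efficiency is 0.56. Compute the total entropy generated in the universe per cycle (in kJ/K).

T_H = 1000 °C → 1000 + 273.15 = 1273.15 K.
W = η·Q_H = 0.56 × 210 = 117.6 kJ, so Q_C = Q_H − W = 92.40 kJ.
Entropy balance on the reservoirs: −Q_H/T_H = -0.1649 kJ/K, +Q_C/T_C = 0.3010 kJ/K.
ΔS_univ = −Q_H/T_H + Q_C/T_C = 0.136 kJ/K (> 0, since η = 0.56 < η_Carnot = 0.759).

ΔS_univ ≈ 0.136 kJ/K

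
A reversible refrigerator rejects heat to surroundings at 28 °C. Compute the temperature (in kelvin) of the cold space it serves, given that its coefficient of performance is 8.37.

T_H = 28 °C → 28 + 273.15 = 301.15 K.
COP_R = T_C/(T_H − T_C) ⇒ T_C = T_H·COP_R/(1 + COP_R) = 301.15 × 8.37/(1 + 8.37) = 269.0 K.

T_C ≈ 269.0 K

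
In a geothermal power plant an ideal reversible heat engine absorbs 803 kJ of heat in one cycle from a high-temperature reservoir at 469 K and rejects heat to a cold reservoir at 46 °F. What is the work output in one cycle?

W ≈ 322 kJ

T_C = 46 °F → (46 − 32) × 5/9 = 7.78 °C = 280.93 K.
Carnot efficiency: η = 1 − T_C/T_H = 1 − 280.93/469.00 = 0.4010.
W = η·Q_H = 0.4010 × 803 = 322 kJ.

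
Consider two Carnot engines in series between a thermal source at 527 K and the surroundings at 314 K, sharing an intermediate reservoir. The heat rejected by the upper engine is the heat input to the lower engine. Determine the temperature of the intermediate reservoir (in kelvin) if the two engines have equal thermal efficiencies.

Equal efficiencies require 1 − T_m/T_H = 1 − T_C/T_m, i.e. T_m/T_H = T_C/T_m, so T_m = √(T_H·T_C) = √(527.00 × 314.00) = 407 K.

T_m ≈ 407 K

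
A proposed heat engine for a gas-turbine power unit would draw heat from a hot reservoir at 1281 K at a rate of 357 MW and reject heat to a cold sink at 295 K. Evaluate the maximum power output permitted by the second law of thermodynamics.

By the Carnot theorem, η_max = 1 − T_C/T_H = 1 − 295.00/1281.00 = 0.7697.
W_max = η_max · Q_H = 0.7697 × 357 = 275 MW.

Ẇ_max ≈ 275 MW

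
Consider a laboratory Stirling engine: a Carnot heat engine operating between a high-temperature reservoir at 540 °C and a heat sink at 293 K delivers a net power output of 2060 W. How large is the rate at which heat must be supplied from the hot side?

T_H = 540 °C → 540 + 273.15 = 813.15 K.
Carnot efficiency: η = 1 − T_C/T_H = 1 − 293.00/813.15 = 0.6397.
Q_H = W/η = 2060/0.6397 = 3220 W.

Q̇_H ≈ 3220 W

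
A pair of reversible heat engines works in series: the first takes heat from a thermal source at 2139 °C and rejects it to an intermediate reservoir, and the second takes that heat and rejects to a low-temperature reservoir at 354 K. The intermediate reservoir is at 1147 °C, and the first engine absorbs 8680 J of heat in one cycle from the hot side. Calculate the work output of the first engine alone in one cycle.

T_H = 2139 °C → 2139 + 273.15 = 2412.15 K.
T_m = 1147 °C → 1147 + 273.15 = 1420.15 K.
First-stage efficiency η₁ = 1 − T_m/T_H = 1 − 1420.15/2412.15 = 0.4113.
W₁ = η₁·Q_H = 0.4113 × 8680 = 3570 J.

W₁ ≈ 3570 J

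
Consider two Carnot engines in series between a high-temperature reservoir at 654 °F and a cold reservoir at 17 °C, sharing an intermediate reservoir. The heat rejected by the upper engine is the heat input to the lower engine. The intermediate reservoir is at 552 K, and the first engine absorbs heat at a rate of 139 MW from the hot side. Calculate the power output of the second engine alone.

Ẇ₂ ≈ 58.83 MW

T_H = 654 °F → (654 − 32) × 5/9 = 345.56 °C = 618.71 K.
T_C = 17 °C → 17 + 273.15 = 290.15 K.
Heat entering the second stage: Q_m = Q_H·(T_m/T_H) = 139 × 552.00/618.71 = 124.0 MW.
Second-stage efficiency η₂ = 1 − T_C/T_m = 1 − 290.15/552.00 = 0.4744, so W₂ = η₂·Q_m = 58.83 MW.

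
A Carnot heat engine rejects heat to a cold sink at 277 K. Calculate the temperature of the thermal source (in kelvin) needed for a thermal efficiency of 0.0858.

From η = 1 − T_C/T_H, solving for T_H gives T_H = T_C/(1 − η) = 277.00/(1 − 0.0858) = 303 K.

T_H ≈ 303 K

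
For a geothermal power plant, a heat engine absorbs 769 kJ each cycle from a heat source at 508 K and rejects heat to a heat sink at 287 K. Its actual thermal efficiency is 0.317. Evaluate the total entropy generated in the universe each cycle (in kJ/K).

ΔS_univ ≈ 0.316 kJ/K

W = η·Q_H = 0.317 × 769 = 243.8 kJ, so Q_C = Q_H − W = 525.2 kJ.
Reservoir entropy changes: ΔS_H = −Q_H/T_H = −769/508.00 = -1.514 kJ/K and ΔS_C = +Q_C/T_C = 525.2/287.00 = 1.830 kJ/K.
ΔS_univ = −Q_H/T_H + Q_C/T_C = 0.316 kJ/K (> 0, since η = 0.317 < η_Carnot = 0.435).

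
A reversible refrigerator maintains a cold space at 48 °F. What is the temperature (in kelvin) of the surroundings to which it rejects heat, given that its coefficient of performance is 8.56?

T_C = 48 °F → (48 − 32) × 5/9 = 8.89 °C = 282.04 K.
COP_R = T_C/(T_H − T_C) ⇒ T_H = T_C·(1 + 1/COP_R) = 282.04 × (1 + 1/8.56) = 315 K.

T_H ≈ 315 K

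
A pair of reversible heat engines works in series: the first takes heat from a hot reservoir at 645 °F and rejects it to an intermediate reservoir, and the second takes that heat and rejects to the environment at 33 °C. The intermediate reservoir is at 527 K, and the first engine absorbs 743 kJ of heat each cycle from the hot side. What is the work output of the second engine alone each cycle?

W₂ ≈ 267 kJ

T_H = 645 °F → (645 − 32) × 5/9 = 340.56 °C = 613.71 K.
T_C = 33 °C → 33 + 273.15 = 306.15 K.
Heat entering the second stage: Q_m = Q_H·(T_m/T_H) = 743 × 527.00/613.71 = 638 kJ.
Second-stage efficiency η₂ = 1 − T_C/T_m = 1 − 306.15/527.00 = 0.4191, so W₂ = η₂·Q_m = 267 kJ.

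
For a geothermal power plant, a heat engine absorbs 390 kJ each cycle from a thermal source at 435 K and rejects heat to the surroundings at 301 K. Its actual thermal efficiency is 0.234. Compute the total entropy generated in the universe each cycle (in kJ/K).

ΔS_univ ≈ 0.0959 kJ/K

W = η·Q_H = 0.234 × 390 = 91.26 kJ, so Q_C = Q_H − W = 298.7 kJ.
The hot reservoir loses entropy Q_H/T_H = 390/435.00 = 0.8966 kJ/K; the cold reservoir gains Q_C/T_C = 298.7/301.00 = 0.9925 kJ/K.
ΔS_univ = −Q_H/T_H + Q_C/T_C = 0.0959 kJ/K (> 0, since η = 0.234 < η_Carnot = 0.308).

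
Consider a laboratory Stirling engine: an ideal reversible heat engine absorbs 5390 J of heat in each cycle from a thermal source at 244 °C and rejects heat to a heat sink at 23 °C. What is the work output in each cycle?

W ≈ 2300 J

T_H = 244 °C → 244 + 273.15 = 517.15 K.
T_C = 23 °C → 23 + 273.15 = 296.15 K.
η_rev = 1 − T_C/T_H = 1 − 296.15/517.15 = 0.4273.
W = η·Q_H = 0.4273 × 5390 = 2300 J.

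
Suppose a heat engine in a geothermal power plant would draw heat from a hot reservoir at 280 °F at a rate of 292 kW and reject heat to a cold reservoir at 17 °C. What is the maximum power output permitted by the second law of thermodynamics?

Ẇ_max ≈ 85.8 kW

T_H = 280 °F → (280 − 32) × 5/9 = 137.78 °C = 410.93 K.
T_C = 17 °C → 17 + 273.15 = 290.15 K.
By the Carnot theorem, η_max = 1 − T_C/T_H = 1 − 290.15/410.93 = 0.2939.
W_max = η_max · Q_H = 0.2939 × 292 = 85.8 kW.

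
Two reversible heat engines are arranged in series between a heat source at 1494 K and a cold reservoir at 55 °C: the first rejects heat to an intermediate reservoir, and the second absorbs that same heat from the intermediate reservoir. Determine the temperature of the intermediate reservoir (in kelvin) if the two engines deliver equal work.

T_m ≈ 911.1 K

T_C = 55 °C → 55 + 273.15 = 328.15 K.
For reversible stages Q_m = Q_H·(T_m/T_H). Setting W₁ = Q_H(1 − T_m/T_H) equal to W₂ = Q_m(1 − T_C/T_m) = Q_H·(T_m − T_C)/T_H gives T_H − T_m = T_m − T_C, so T_m = (T_H + T_C)/2 = (1494.00 + 328.15)/2 = 911.1 K.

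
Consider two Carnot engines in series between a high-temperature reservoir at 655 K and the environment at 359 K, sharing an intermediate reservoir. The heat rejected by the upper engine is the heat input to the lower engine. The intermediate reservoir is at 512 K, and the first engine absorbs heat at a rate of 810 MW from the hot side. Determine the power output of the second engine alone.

Heat entering the second stage: Q_m = Q_H·(T_m/T_H) = 810 × 512.00/655.00 = 633 MW.
Second-stage efficiency η₂ = 1 − T_C/T_m = 1 − 359.00/512.00 = 0.2988, so W₂ = η₂·Q_m = 189 MW.

Ẇ₂ ≈ 189 MW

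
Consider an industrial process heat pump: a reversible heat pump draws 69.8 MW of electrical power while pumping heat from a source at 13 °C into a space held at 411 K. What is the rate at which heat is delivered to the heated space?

T_C = 13 °C → 13 + 273.15 = 286.15 K.
For a reversible heat pump, COP_HP = T_H/(T_H − T_C) = 411.00/124.85 = 3.2920.
Q_H = COP_HP · W = 3.2920 × 69.8 = 230 MW.

Q̇_H ≈ 230 MW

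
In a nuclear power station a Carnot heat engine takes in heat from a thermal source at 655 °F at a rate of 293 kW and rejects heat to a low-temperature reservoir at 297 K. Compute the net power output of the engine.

Ẇ ≈ 152 kW

T_H = 655 °F → (655 − 32) × 5/9 = 346.11 °C = 619.26 K.
The Carnot efficiency is η = 1 − T_C/T_H = 1 − 297.00/619.26 = 0.5204.
W = η·Q_H = 0.5204 × 293 = 152 kW.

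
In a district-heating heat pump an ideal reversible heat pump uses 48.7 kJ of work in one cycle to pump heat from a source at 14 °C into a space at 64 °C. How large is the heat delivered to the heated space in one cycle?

Q_H ≈ 328 kJ

T_H = 64 °C → 64 + 273.15 = 337.15 K.
T_C = 14 °C → 14 + 273.15 = 287.15 K.
COP_HP = T_H/(T_H − T_C) = 337.15/50.00 = 6.7430.
Q_H = COP_HP · W = 6.7430 × 48.7 = 328 kJ.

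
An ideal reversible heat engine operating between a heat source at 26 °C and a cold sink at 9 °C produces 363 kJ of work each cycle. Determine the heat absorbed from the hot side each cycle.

Q_H ≈ 6388 kJ

T_H = 26 °C → 26 + 273.15 = 299.15 K.
T_C = 9 °C → 9 + 273.15 = 282.15 K.
Carnot efficiency: η = 1 − T_C/T_H = 1 − 282.15/299.15 = 0.0568.
Q_H = W/η = 363/0.0568 = 6388 kJ.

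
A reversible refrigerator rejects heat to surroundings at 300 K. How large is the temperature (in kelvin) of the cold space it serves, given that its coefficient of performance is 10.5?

T_C ≈ 274 K

COP_R = T_C/(T_H − T_C) ⇒ T_C = T_H·COP_R/(1 + COP_R) = 300.00 × 10.5/(1 + 10.5) = 274 K.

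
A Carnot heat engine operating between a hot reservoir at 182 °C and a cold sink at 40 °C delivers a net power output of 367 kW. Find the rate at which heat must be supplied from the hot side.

T_H = 182 °C → 182 + 273.15 = 455.15 K.
T_C = 40 °C → 40 + 273.15 = 313.15 K.
Since the cycle is reversible, η = 1 − T_C/T_H = 1 − 313.15/455.15 = 0.3120.
Q_H = W/η = 367/0.3120 = 1180 kW.

Q̇_H ≈ 1180 kW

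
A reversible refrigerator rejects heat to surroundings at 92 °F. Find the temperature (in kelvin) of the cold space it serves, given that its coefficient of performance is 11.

T_C ≈ 281 K

T_H = 92 °F → (92 − 32) × 5/9 = 33.33 °C = 306.48 K.
COP_R = T_C/(T_H − T_C) ⇒ T_C = T_H·COP_R/(1 + COP_R) = 306.48 × 11/(1 + 11) = 281 K.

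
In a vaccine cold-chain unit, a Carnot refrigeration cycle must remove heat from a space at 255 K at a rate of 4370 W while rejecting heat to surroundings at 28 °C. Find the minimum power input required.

T_H = 28 °C → 28 + 273.15 = 301.15 K.
COP_R = T_C/(T_H − T_C) = 255.00/46.15 = 5.5255.
W = Q_C/COP_R = 4370/5.5255 = 791 W.

Ẇ_in ≈ 791 W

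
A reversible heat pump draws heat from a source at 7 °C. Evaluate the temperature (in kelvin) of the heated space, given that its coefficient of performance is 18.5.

T_H ≈ 296 K

T_C = 7 °C → 7 + 273.15 = 280.15 K.
COP_HP = T_H/(T_H − T_C) ⇒ T_H = T_C·COP_HP/(COP_HP − 1) = 280.15 × 18.5/(18.5 − 1) = 296 K.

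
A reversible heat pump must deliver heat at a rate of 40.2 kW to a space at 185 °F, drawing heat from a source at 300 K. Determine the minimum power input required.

Ẇ_in ≈ 6.527 kW

T_H = 185 °F → (185 − 32) × 5/9 = 85.00 °C = 358.15 K.
COP_HP = T_H/(T_H − T_C) = 358.15/58.15 = 6.1591.
W = Q_H/COP_HP = 40.2/6.1591 = 6.527 kW.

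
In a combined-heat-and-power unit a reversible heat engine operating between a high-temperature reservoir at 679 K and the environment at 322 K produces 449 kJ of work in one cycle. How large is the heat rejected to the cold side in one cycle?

Carnot efficiency: η = 1 − T_C/T_H = 1 − 322.00/679.00 = 0.5258.
Since Q_C/Q_H = T_C/T_H and Q_H = W/η, Q_C = W·T_C/(T_H − T_C) = 449 × 322.00/357.00 = 405 kJ.

Q_C ≈ 405 kJ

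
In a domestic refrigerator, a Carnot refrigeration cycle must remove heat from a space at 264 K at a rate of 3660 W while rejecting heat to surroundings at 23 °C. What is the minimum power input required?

Ẇ_in ≈ 445.7 W

T_H = 23 °C → 23 + 273.15 = 296.15 K.
The reversible coefficient of performance is COP_R = T_C/(T_H − T_C) = 264.00/32.15 = 8.2115.
W = Q_C/COP_R = 3660/8.2115 = 445.7 W.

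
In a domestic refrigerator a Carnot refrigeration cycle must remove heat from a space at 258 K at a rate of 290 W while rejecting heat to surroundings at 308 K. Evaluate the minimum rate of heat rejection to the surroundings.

Q̇_H ≈ 346 W

For a reversible cycle Q_H/Q_C = T_H/T_C, so Q_H = Q_C·T_H/T_C = 290 × 308.00/258.00 = 346 W.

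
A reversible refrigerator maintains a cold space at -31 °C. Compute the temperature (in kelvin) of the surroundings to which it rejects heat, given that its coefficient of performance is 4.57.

T_C = -31 °C → -31 + 273.15 = 242.15 K.
COP_R = T_C/(T_H − T_C) ⇒ T_H = T_C·(1 + 1/COP_R) = 242.15 × (1 + 1/4.57) = 295.1 K.

T_H ≈ 295.1 K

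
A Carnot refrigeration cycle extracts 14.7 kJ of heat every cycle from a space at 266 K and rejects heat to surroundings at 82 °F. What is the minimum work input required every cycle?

T_H = 82 °F → (82 − 32) × 5/9 = 27.78 °C = 300.93 K.
COP_R = T_C/(T_H − T_C) = 266.00/34.93 = 7.6157.
W = Q_C/COP_R = 14.7/7.6157 = 1.930 kJ.

W_in ≈ 1.930 kJ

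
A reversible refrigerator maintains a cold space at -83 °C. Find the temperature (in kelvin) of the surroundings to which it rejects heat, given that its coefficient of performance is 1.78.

T_C = -83 °C → -83 + 273.15 = 190.15 K.
COP_R = T_C/(T_H − T_C) ⇒ T_H = T_C·(1 + 1/COP_R) = 190.15 × (1 + 1/1.78) = 297.0 K.

T_H ≈ 297.0 K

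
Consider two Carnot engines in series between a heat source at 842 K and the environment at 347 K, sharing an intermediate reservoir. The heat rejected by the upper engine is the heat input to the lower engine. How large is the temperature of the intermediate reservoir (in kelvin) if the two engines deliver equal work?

T_m ≈ 594 K

For reversible stages Q_m = Q_H·(T_m/T_H). Setting W₁ = Q_H(1 − T_m/T_H) equal to W₂ = Q_m(1 − T_C/T_m) = Q_H·(T_m − T_C)/T_H gives T_H − T_m = T_m − T_C, so T_m = (T_H + T_C)/2 = (842.00 + 347.00)/2 = 594 K.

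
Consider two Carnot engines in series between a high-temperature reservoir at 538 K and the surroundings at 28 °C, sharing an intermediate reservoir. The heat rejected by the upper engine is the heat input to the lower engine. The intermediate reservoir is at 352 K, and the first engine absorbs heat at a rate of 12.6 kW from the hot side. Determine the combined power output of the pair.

Ẇ_total ≈ 5.55 kW

T_C = 28 °C → 28 + 273.15 = 301.15 K.
Two reversible stages in series are equivalent to a single Carnot engine between T_H and T_C, so η_total = 1 − T_C/T_H = 1 − 301.15/538.00 = 0.4402.
W_total = η_total · Q_H = 0.4402 × 12.6 = 5.55 kW.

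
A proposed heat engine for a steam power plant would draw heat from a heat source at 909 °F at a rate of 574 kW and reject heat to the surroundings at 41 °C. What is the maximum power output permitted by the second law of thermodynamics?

Ẇ_max ≈ 337 kW

T_H = 909 °F → (909 − 32) × 5/9 = 487.22 °C = 760.37 K.
T_C = 41 °C → 41 + 273.15 = 314.15 K.
By the Carnot theorem, η_max = 1 − T_C/T_H = 1 − 314.15/760.37 = 0.5868.
W_max = η_max · Q_H = 0.5868 × 574 = 337 kW.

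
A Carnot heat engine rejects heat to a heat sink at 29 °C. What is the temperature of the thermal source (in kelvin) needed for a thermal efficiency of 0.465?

T_H ≈ 565 K

T_C = 29 °C → 29 + 273.15 = 302.15 K.
From η = 1 − T_C/T_H, solving for T_H gives T_H = T_C/(1 − η) = 302.15/(1 − 0.465) = 565 K.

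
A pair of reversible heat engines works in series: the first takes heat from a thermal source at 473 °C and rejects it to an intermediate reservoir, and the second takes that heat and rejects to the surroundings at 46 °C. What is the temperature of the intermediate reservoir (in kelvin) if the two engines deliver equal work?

T_H = 473 °C → 473 + 273.15 = 746.15 K.
T_C = 46 °C → 46 + 273.15 = 319.15 K.
For reversible stages Q_m = Q_H·(T_m/T_H). Setting W₁ = Q_H(1 − T_m/T_H) equal to W₂ = Q_m(1 − T_C/T_m) = Q_H·(T_m − T_C)/T_H gives T_H − T_m = T_m − T_C, so T_m = (T_H + T_C)/2 = (746.15 + 319.15)/2 = 532.6 K.

T_m ≈ 532.6 K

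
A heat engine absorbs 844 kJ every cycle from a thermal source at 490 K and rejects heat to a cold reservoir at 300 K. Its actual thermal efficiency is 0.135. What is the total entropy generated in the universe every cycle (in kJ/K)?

W = η·Q_H = 0.135 × 844 = 113.9 kJ, so Q_C = Q_H − W = 730.1 kJ.
Reservoir entropy changes: ΔS_H = −Q_H/T_H = −844/490.00 = -1.722 kJ/K and ΔS_C = +Q_C/T_C = 730.1/300.00 = 2.434 kJ/K.
ΔS_univ = −Q_H/T_H + Q_C/T_C = 0.711 kJ/K (> 0, since η = 0.135 < η_Carnot = 0.388).

ΔS_univ ≈ 0.711 kJ/K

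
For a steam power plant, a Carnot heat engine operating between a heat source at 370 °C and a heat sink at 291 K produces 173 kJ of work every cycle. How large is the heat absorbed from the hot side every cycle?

Q_H ≈ 316 kJ

T_H = 370 °C → 370 + 273.15 = 643.15 K.
Carnot efficiency: η = 1 − T_C/T_H = 1 − 291.00/643.15 = 0.5475.
Q_H = W/η = 173/0.5475 = 316 kJ.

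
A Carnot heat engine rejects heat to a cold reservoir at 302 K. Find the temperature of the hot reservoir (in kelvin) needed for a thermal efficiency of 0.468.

From η = 1 − T_C/T_H, solving for T_H gives T_H = T_C/(1 − η) = 302.00/(1 − 0.468) = 568 K.

T_H ≈ 568 K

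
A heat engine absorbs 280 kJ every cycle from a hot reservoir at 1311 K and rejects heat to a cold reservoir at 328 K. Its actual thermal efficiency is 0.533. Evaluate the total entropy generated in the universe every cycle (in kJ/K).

ΔS_univ ≈ 0.1851 kJ/K

W = η·Q_H = 0.533 × 280 = 149.2 kJ, so Q_C = Q_H − W = 130.8 kJ.
The hot reservoir loses entropy Q_H/T_H = 280/1311.00 = 0.2136 kJ/K; the cold reservoir gains Q_C/T_C = 130.8/328.00 = 0.3987 kJ/K.
ΔS_univ = −Q_H/T_H + Q_C/T_C = 0.1851 kJ/K (> 0, since η = 0.533 < η_Carnot = 0.750).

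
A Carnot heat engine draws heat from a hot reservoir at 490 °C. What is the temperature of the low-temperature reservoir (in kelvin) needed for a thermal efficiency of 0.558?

T_C ≈ 337.3 K

T_H = 490 °C → 490 + 273.15 = 763.15 K.
From η = 1 − T_C/T_H, T_C = T_H·(1 − η) = 763.15 × (1 − 0.558) = 337.3 K.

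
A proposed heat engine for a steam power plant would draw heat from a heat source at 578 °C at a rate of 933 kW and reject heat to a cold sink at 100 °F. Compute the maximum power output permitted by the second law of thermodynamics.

Ẇ_max ≈ 592 kW

T_H = 578 °C → 578 + 273.15 = 851.15 K.
T_C = 100 °F → (100 − 32) × 5/9 = 37.78 °C = 310.93 K.
No engine can exceed the Carnot limit: η_max = 1 − T_C/T_H = 1 − 310.93/851.15 = 0.6347.
W_max = η_max · Q_H = 0.6347 × 933 = 592 kW.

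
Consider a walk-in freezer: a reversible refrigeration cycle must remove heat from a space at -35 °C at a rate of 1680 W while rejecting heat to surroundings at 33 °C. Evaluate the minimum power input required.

T_H = 33 °C → 33 + 273.15 = 306.15 K.
T_C = -35 °C → -35 + 273.15 = 238.15 K.
Carnot COP: COP_R = T_C/(T_H − T_C) = 238.15/68.00 = 3.5022.
W = Q_C/COP_R = 1680/3.5022 = 479.7 W.

Ẇ_in ≈ 479.7 W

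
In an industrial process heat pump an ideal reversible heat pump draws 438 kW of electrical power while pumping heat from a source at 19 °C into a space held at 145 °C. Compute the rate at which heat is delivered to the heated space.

T_H = 145 °C → 145 + 273.15 = 418.15 K.
T_C = 19 °C → 19 + 273.15 = 292.15 K.
Reversible heating COP: COP_HP = T_H/(T_H − T_C) = 418.15/126.00 = 3.3187.
Q_H = COP_HP · W = 3.3187 × 438 = 1454 kW.

Q̇_H ≈ 1454 kW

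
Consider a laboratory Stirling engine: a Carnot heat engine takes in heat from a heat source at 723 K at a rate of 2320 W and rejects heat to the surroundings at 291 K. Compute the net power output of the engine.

Ẇ ≈ 1390 W

Carnot efficiency: η = 1 − T_C/T_H = 1 − 291.00/723.00 = 0.5975.
W = η·Q_H = 0.5975 × 2320 = 1390 W.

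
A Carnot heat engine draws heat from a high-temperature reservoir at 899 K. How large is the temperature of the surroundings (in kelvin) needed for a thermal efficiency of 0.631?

From η = 1 − T_C/T_H, T_C = T_H·(1 − η) = 899.00 × (1 − 0.631) = 332 K.

T_C ≈ 332 K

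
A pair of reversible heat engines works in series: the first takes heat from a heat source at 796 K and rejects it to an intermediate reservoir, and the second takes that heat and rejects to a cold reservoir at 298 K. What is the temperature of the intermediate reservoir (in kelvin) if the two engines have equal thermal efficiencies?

Equal efficiencies require 1 − T_m/T_H = 1 − T_C/T_m, i.e. T_m/T_H = T_C/T_m, so T_m = √(T_H·T_C) = √(796.00 × 298.00) = 487.0 K.

T_m ≈ 487.0 K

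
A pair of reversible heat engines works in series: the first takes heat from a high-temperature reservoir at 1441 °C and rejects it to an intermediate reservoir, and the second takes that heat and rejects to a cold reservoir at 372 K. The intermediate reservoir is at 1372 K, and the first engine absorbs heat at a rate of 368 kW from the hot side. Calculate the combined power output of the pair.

Ẇ_total ≈ 288 kW

T_H = 1441 °C → 1441 + 273.15 = 1714.15 K.
Two reversible stages in series are equivalent to a single Carnot engine between T_H and T_C, so η_total = 1 − T_C/T_H = 1 − 372.00/1714.15 = 0.7830.
W_total = η_total · Q_H = 0.7830 × 368 = 288 kW.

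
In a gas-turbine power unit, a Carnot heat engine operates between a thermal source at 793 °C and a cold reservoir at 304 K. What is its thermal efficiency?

η ≈ 0.7149

T_H = 793 °C → 793 + 273.15 = 1066.15 K.
Since the cycle is reversible, η = 1 − T_C/T_H = 1 − 304.00/1066.15 = 0.7149.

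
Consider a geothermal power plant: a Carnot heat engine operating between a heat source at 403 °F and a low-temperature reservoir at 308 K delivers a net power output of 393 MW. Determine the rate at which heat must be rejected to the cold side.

Q̇_C ≈ 707 MW

T_H = 403 °F → (403 − 32) × 5/9 = 206.11 °C = 479.26 K.
The Carnot efficiency is η = 1 − T_C/T_H = 1 − 308.00/479.26 = 0.3573.
Since Q_C/Q_H = T_C/T_H and Q_H = W/η, Q_C = W·T_C/(T_H − T_C) = 393 × 308.00/171.26 = 707 MW.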